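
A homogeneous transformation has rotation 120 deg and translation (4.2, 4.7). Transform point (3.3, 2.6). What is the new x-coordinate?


x' = cos(theta)*px - sin(theta)*py + tx
= -0.5*3.3 - 0.866*2.6 + 4.2
= 0.2983


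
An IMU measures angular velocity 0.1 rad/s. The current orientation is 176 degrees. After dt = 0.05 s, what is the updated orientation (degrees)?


delta_theta = w * dt = 0.1 * 0.05 = 0.005 rad
= 0.2865 deg
theta_new = 176 + 0.2865 = 176.2865 deg


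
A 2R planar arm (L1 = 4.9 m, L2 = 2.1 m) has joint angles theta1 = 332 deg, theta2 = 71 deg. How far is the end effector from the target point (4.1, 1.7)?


End effector via forward kinematics:
x = L1*cos(t1) + L2*cos(t1+t2) = 5.8623
y = L1*sin(t1) + L2*sin(t1+t2) = -0.8682
Distance to target:
d = sqrt((4.1 - 5.8623)^2 + (1.7 - -0.8682)^2)
= sqrt(3.1057 + 6.5957)
= 3.1147 m


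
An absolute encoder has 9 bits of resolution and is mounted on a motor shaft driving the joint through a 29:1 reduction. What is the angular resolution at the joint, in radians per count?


counts = 2^9 = 512
effective counts at joint = 512 * 29 = 14848
resolution = 2*pi / 14848
= 4.2317e-04 rad/count


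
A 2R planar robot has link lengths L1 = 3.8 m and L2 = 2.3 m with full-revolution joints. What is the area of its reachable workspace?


r_max = L1 + L2 = 6.1 m
r_min = |L1 - L2| = 1.5 m
Area = pi*(r_max^2 - r_min^2)
= pi*(37.21 - 2.25)
= pi * 34.96
= 109.8301 m^2


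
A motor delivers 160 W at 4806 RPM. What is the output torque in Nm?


omega = 4806 * 2*pi/60 = 503.2831 rad/s
tau = P / omega = 160 / 503.2831
= 0.3179 Nm


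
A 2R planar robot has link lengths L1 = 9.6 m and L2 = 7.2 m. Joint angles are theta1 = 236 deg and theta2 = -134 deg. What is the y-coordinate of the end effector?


Convert angles to radians: theta1 = 4.119, theta2 = -2.3387
y = L1*sin(theta1) + L2*sin(theta1+theta2)
y = -7.9588 + 7.0427
y = -0.9161


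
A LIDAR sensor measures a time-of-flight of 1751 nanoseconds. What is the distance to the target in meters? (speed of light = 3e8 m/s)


tof = 1751 ns = 1.751e-06 s
dist = c * tof / 2
= 3e8 * 1.751e-06 / 2
= 262.65 m


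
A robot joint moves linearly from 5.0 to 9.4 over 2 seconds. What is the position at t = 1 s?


s = t/T = 1/2 = 0.5
p(t) = p0 + (pf-p0)*s
= 5.0 + (9.4 - 5.0) * 0.5
= 7.2


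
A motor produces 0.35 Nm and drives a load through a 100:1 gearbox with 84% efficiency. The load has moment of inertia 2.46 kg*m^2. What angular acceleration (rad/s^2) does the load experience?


tau_out = tau_motor * N * eta
= 0.35 * 100 * 0.84 = 29.4 Nm
alpha = tau_out / I = 29.4 / 2.46
= 11.9512 rad/s^2


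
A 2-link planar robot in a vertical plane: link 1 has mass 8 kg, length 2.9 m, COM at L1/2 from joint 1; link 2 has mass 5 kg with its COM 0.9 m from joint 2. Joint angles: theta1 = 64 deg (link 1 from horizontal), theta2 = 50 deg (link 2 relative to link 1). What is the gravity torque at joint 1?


Horizontal distance from joint 1 to link-1 COM:
  x_c1 = (L1/2)*cos(t1) = 1.45 * 0.4384 = 0.6356 m
Horizontal distance from joint 1 to link-2 COM:
  x_c2 = L1*cos(t1) + Lc2*cos(t1+t2)
       = 2.9*0.4384 + 0.9*-0.4067 = 0.9052 m
tau1 = m1*g*x_c1 + m2*g*x_c2
     = 8*9.81*0.6356 + 5*9.81*0.9052
     = 49.8849 + 44.4007
     = 94.2856 Nm


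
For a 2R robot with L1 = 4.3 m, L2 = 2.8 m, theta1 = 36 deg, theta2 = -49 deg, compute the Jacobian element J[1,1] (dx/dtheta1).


J[1,1] = -L1*sin(t1) - L2*sin(t1+t2)
= -4.3*sin(36) - 2.8*sin(-13)
= -1.8976


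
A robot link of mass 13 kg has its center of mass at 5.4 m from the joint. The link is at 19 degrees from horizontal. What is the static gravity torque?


tau = m*g*L*cos(angle)
= 13 * 9.81 * 5.4 * cos(19 deg)
= 13 * 9.81 * 5.4 * 0.9455
= 651.1427 Nm


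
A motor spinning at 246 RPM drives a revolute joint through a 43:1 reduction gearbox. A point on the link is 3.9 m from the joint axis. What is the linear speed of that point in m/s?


omega_motor = 246 * 2*pi/60 = 25.7611 rad/s
omega_joint = omega_motor / 43 = 0.5991 rad/s
v = omega_joint * r = 0.5991 * 3.9
= 2.3365 m/s


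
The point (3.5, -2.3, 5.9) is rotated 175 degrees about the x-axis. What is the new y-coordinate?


Rotation about x-axis: y' = y*cos(theta) - z*sin(theta)
= -2.3 * -0.9962 - 5.9 * 0.0872
= 1.777


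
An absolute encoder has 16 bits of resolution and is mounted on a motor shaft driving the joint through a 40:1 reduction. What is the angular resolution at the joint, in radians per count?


counts = 2^16 = 65536
effective counts at joint = 65536 * 40 = 2621440
resolution = 2*pi / 2621440
= 2.3968e-06 rad/count


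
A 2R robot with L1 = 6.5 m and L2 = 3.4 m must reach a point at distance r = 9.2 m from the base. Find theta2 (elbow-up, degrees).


cos(theta2) = (r^2 - L1^2 - L2^2) / (2*L1*L2)
cos(theta2) = (84.64 - 42.25 - 11.56) / 44.2
cos(theta2) = 0.697511
theta2 = 45.7723 degrees


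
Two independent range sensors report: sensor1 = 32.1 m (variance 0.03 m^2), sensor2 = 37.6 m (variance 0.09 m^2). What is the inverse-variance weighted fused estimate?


w1 = (1/var1) / (1/var1 + 1/var2)
   = 33.3333 / (33.3333 + 11.1111) = 0.75
w2 = 1 - w1 = 0.25
fused = w1*s1 + w2*s2 = 24.075 + 9.4
= 33.475 m


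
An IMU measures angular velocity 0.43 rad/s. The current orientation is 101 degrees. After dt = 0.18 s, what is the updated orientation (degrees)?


delta_theta = w * dt = 0.43 * 0.18 = 0.0774 rad
= 4.4347 deg
theta_new = 101 + 4.4347 = 105.4347 deg


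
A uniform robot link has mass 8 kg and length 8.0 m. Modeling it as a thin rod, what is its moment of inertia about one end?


I = (1/3) * m * L^2
= (1/3) * 8 * 8.0^2
= 0.333333 * 8 * 64.0
= 170.6667 kg*m^2


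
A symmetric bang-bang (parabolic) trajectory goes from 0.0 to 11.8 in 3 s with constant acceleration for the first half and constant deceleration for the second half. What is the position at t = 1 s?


Symmetric rest-to-rest: each phase covers (pf-p0)/2 in time T/2. 0.5*a*(T/2)^2 = (pf-p0)/2 => a = 4*(pf-p0)/T^2
a = 4*(11.8-0.0)/3^2 = 5.2444
t = 1 is in the acceleration phase (t <= T/2).
p = p0 + 0.5*a*t^2 = 0.0 + 0.5*5.2444*1^2
= 2.6222


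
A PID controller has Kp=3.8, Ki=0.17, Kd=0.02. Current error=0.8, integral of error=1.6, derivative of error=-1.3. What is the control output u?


u = Kp*e + Ki*int(e) + Kd*de/dt
= 3.8*0.8 + 0.17*1.6 + 0.02*(-1.3)
= 3.04 + 0.272 + -0.026
= 3.286


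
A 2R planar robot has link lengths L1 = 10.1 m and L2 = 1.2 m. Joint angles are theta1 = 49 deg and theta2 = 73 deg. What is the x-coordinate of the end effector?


Convert angles to radians: theta1 = 0.8552, theta2 = 1.2741
x = L1*cos(theta1) + L2*cos(theta1+theta2)
x = 6.6262 + -0.6359
x = 5.9903


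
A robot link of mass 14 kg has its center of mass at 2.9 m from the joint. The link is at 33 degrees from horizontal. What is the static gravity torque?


tau = m*g*L*cos(angle)
= 14 * 9.81 * 2.9 * cos(33 deg)
= 14 * 9.81 * 2.9 * 0.8387
= 334.0307 Nm


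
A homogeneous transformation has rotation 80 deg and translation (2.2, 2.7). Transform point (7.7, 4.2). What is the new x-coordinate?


x' = cos(theta)*px - sin(theta)*py + tx
= 0.1736*7.7 - 0.9848*4.2 + 2.2
= -0.5991


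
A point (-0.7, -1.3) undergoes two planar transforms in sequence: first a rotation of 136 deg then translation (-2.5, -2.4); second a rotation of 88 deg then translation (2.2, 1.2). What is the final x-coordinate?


After transform 1:
x1 = cos(136)*-0.7 - sin(136)*-1.3 + -2.5 = -1.0934
y1 = sin(136)*-0.7 + cos(136)*-1.3 + -2.4 = -1.9511
After transform 2:
x2 = cos(88)*-1.0934 - sin(88)*-1.9511 + 2.2
= 4.1118


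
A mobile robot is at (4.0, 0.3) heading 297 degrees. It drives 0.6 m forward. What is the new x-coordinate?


x_new = x0 + d*cos(theta)
= 4.0 + 0.6*cos(297)
= 4.0 + 0.2724
= 4.2724


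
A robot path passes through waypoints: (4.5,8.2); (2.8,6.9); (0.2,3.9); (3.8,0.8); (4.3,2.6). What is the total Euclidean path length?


Segment lengths:
  seg1 = sqrt((-1.7)^2 + (-1.3)^2) = 2.1401
  seg2 = sqrt((-2.6)^2 + (-3.0)^2) = 3.9699
  seg3 = sqrt((3.6)^2 + (-3.1)^2) = 4.7508
  seg4 = sqrt((0.5)^2 + (1.8)^2) = 1.8682
Total = 12.7289


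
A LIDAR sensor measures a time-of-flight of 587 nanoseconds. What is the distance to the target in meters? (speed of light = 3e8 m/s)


tof = 587 ns = 5.87e-07 s
dist = c * tof / 2
= 3e8 * 5.87e-07 / 2
= 88.05 m


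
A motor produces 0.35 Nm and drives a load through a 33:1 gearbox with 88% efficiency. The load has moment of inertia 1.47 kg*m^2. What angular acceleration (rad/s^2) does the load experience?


tau_out = tau_motor * N * eta
= 0.35 * 33 * 0.88 = 10.164 Nm
alpha = tau_out / I = 10.164 / 1.47
= 6.9143 rad/s^2


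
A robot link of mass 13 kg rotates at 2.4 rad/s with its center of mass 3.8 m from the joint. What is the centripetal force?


F = m * omega^2 * r
= 13 * 2.4^2 * 3.8
= 13 * 5.76 * 3.8
= 284.544 N


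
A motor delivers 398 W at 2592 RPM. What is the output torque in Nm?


omega = 2592 * 2*pi/60 = 271.4336 rad/s
tau = P / omega = 398 / 271.4336
= 1.4663 Nm


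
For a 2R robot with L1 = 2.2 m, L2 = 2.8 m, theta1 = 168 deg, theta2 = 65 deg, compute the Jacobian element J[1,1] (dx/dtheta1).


J[1,1] = -L1*sin(t1) - L2*sin(t1+t2)
= -2.2*sin(168) - 2.8*sin(233)
= 1.7788


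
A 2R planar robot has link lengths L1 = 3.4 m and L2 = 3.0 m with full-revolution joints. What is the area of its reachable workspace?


r_max = L1 + L2 = 6.4 m
r_min = |L1 - L2| = 0.4 m
Area = pi*(r_max^2 - r_min^2)
= pi*(40.96 - 0.16)
= pi * 40.8
= 128.177 m^2


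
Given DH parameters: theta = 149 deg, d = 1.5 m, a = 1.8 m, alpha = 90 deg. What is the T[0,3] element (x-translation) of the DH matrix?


T[0,3] = a * cos(theta)
= 1.8 * cos(149 deg)
= 1.8 * -0.8572
= -1.5429


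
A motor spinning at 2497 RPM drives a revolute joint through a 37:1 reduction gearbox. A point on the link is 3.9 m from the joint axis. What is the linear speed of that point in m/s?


omega_motor = 2497 * 2*pi/60 = 261.4852 rad/s
omega_joint = omega_motor / 37 = 7.0672 rad/s
v = omega_joint * r = 7.0672 * 3.9
= 27.562 m/s


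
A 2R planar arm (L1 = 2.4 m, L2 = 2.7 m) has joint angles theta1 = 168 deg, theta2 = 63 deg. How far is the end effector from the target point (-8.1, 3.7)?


End effector via forward kinematics:
x = L1*cos(t1) + L2*cos(t1+t2) = -4.0467
y = L1*sin(t1) + L2*sin(t1+t2) = -1.5993
Distance to target:
d = sqrt((-8.1 - -4.0467)^2 + (3.7 - -1.5993)^2)
= sqrt(16.4291 + 28.0826)
= 6.6717 m


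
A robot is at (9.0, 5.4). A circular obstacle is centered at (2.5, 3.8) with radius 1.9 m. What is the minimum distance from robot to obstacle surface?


center_dist = sqrt((9.0-2.5)^2 + (5.4-3.8)^2)
= sqrt(42.25 + 2.56)
= 6.694
min_dist = center_dist - radius = 6.694 - 1.9 = 4.794 m


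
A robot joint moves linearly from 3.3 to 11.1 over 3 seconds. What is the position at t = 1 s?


s = t/T = 1/3 = 0.3333
p(t) = p0 + (pf-p0)*s
= 3.3 + (11.1 - 3.3) * 0.3333
= 5.9


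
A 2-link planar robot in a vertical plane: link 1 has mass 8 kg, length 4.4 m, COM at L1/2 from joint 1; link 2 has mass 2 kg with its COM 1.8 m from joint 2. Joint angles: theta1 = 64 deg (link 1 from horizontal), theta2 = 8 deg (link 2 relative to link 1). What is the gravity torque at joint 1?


Horizontal distance from joint 1 to link-1 COM:
  x_c1 = (L1/2)*cos(t1) = 2.2 * 0.4384 = 0.9644 m
Horizontal distance from joint 1 to link-2 COM:
  x_c2 = L1*cos(t1) + Lc2*cos(t1+t2)
       = 4.4*0.4384 + 1.8*0.309 = 2.4851 m
tau1 = m1*g*x_c1 + m2*g*x_c2
     = 8*9.81*0.9644 + 2*9.81*2.4851
     = 75.6874 + 48.7569
     = 124.4444 Nm


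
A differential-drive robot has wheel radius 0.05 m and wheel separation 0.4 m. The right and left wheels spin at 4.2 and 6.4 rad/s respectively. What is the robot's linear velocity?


vR = r*wR = 0.05*4.2 = 0.21 m/s
vL = r*wL = 0.05*6.4 = 0.32 m/s
v = (vR+vL)/2 = 0.265 m/s
omega = (vR-vL)/L = -0.275 rad/s
linear velocity = 0.265 m/s


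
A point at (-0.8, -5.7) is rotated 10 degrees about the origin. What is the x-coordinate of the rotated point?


x' = x*cos(theta) - y*sin(theta)
cos(10 deg) = 0.9848, sin(10 deg) = 0.1736
x' = -0.8 * 0.9848 - -5.7 * 0.1736
= -0.7878 - -0.9898
= 0.2019


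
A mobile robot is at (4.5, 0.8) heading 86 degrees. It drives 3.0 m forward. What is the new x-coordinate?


x_new = x0 + d*cos(theta)
= 4.5 + 3.0*cos(86)
= 4.5 + 0.2093
= 4.7093


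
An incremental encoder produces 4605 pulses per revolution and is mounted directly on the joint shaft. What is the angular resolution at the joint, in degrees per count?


counts per rev = 4605
resolution = 360 / 4605
= 0.0782 deg/count


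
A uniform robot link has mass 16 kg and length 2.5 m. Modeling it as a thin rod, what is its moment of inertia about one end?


I = (1/3) * m * L^2
= (1/3) * 16 * 2.5^2
= 0.333333 * 16 * 6.25
= 33.3333 kg*m^2


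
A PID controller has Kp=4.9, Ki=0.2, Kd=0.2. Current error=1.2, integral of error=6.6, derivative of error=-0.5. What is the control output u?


u = Kp*e + Ki*int(e) + Kd*de/dt
= 4.9*1.2 + 0.2*6.6 + 0.2*(-0.5)
= 5.88 + 1.32 + -0.1
= 7.1


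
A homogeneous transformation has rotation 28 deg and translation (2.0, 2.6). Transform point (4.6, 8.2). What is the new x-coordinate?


x' = cos(theta)*px - sin(theta)*py + tx
= 0.8829*4.6 - 0.4695*8.2 + 2.0
= 2.2119


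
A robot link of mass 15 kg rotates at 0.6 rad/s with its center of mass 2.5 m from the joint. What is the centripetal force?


F = m * omega^2 * r
= 15 * 0.6^2 * 2.5
= 15 * 0.36 * 2.5
= 13.5 N


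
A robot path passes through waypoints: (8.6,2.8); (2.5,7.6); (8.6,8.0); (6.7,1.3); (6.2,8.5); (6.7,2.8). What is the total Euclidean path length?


Segment lengths:
  seg1 = sqrt((-6.1)^2 + (4.8)^2) = 7.7621
  seg2 = sqrt((6.1)^2 + (0.4)^2) = 6.1131
  seg3 = sqrt((-1.9)^2 + (-6.7)^2) = 6.9642
  seg4 = sqrt((-0.5)^2 + (7.2)^2) = 7.2173
  seg5 = sqrt((0.5)^2 + (-5.7)^2) = 5.7219
Total = 33.7786


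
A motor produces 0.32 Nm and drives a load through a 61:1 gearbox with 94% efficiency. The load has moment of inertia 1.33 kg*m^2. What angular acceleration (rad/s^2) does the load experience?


tau_out = tau_motor * N * eta
= 0.32 * 61 * 0.94 = 18.3488 Nm
alpha = tau_out / I = 18.3488 / 1.33
= 13.7961 rad/s^2


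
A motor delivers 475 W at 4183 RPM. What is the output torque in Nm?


omega = 4183 * 2*pi/60 = 438.0427 rad/s
tau = P / omega = 475 / 438.0427
= 1.0844 Nm


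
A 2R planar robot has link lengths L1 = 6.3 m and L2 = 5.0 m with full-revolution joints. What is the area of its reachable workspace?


r_max = L1 + L2 = 11.3 m
r_min = |L1 - L2| = 1.3 m
Area = pi*(r_max^2 - r_min^2)
= pi*(127.69 - 1.69)
= pi * 126.0
= 395.8407 m^2


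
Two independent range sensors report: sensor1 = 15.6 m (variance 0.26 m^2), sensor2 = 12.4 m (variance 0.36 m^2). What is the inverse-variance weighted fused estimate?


w1 = (1/var1) / (1/var1 + 1/var2)
   = 3.8462 / (3.8462 + 2.7778) = 0.5806
w2 = 1 - w1 = 0.4194
fused = w1*s1 + w2*s2 = 9.0581 + 5.2
= 14.2581 m


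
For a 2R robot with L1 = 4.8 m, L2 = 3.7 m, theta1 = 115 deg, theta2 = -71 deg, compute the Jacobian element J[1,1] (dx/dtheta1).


J[1,1] = -L1*sin(t1) - L2*sin(t1+t2)
= -4.8*sin(115) - 3.7*sin(44)
= -6.9205


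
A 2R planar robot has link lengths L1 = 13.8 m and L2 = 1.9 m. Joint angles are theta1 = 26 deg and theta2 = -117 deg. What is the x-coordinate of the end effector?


Convert angles to radians: theta1 = 0.4538, theta2 = -2.042
x = L1*cos(theta1) + L2*cos(theta1+theta2)
x = 12.4034 + -0.0332
x = 12.3702


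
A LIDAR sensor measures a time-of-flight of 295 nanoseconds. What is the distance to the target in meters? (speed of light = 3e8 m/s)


tof = 295 ns = 2.95e-07 s
dist = c * tof / 2
= 3e8 * 2.95e-07 / 2
= 44.25 m


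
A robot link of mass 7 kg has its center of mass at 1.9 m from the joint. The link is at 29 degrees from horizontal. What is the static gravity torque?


tau = m*g*L*cos(angle)
= 7 * 9.81 * 1.9 * cos(29 deg)
= 7 * 9.81 * 1.9 * 0.8746
= 114.1143 Nm


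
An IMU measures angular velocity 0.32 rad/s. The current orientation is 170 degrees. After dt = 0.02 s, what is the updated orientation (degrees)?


delta_theta = w * dt = 0.32 * 0.02 = 0.0064 rad
= 0.3667 deg
theta_new = 170 + 0.3667 = 170.3667 deg


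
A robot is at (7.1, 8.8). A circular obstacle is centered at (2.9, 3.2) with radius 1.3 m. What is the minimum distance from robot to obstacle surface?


center_dist = sqrt((7.1-2.9)^2 + (8.8-3.2)^2)
= sqrt(17.64 + 31.36)
= 7.0
min_dist = center_dist - radius = 7.0 - 1.3 = 5.7 m


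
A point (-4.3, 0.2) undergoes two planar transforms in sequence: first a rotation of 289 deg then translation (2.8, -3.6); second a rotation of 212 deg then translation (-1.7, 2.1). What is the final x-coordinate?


After transform 1:
x1 = cos(289)*-4.3 - sin(289)*0.2 + 2.8 = 1.5892
y1 = sin(289)*-4.3 + cos(289)*0.2 + -3.6 = 0.5308
After transform 2:
x2 = cos(212)*1.5892 - sin(212)*0.5308 + -1.7
= -2.7664


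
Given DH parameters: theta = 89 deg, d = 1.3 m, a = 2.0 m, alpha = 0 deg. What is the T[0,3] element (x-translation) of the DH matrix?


T[0,3] = a * cos(theta)
= 2.0 * cos(89 deg)
= 2.0 * 0.0175
= 0.0349


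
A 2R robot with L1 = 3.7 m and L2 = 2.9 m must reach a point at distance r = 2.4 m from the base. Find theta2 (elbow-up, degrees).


cos(theta2) = (r^2 - L1^2 - L2^2) / (2*L1*L2)
cos(theta2) = (5.76 - 13.69 - 8.41) / 21.46
cos(theta2) = -0.761417
theta2 = 139.5892 degrees


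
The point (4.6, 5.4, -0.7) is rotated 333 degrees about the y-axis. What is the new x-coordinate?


Rotation about y-axis: x' = x*cos(theta) + z*sin(theta)
= 4.6 * 0.891 + -0.7 * -0.454
= 4.4164


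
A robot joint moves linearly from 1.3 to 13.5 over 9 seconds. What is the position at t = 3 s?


s = t/T = 3/9 = 0.3333
p(t) = p0 + (pf-p0)*s
= 1.3 + (13.5 - 1.3) * 0.3333
= 5.3667


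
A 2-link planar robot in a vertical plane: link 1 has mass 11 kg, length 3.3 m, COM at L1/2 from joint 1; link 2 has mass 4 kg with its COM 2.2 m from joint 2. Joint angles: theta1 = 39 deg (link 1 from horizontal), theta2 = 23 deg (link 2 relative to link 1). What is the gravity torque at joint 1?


Horizontal distance from joint 1 to link-1 COM:
  x_c1 = (L1/2)*cos(t1) = 1.65 * 0.7771 = 1.2823 m
Horizontal distance from joint 1 to link-2 COM:
  x_c2 = L1*cos(t1) + Lc2*cos(t1+t2)
       = 3.3*0.7771 + 2.2*0.4695 = 3.5974 m
tau1 = m1*g*x_c1 + m2*g*x_c2
     = 11*9.81*1.2823 + 4*9.81*3.5974
     = 138.372 + 141.1627
     = 279.5347 Nm


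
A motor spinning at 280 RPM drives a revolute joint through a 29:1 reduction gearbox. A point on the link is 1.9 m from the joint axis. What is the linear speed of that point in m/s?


omega_motor = 280 * 2*pi/60 = 29.3215 rad/s
omega_joint = omega_motor / 29 = 1.0111 rad/s
v = omega_joint * r = 1.0111 * 1.9
= 1.9211 m/s


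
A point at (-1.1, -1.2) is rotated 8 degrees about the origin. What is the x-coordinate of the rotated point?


x' = x*cos(theta) - y*sin(theta)
cos(8 deg) = 0.9903, sin(8 deg) = 0.1392
x' = -1.1 * 0.9903 - -1.2 * 0.1392
= -1.0893 - -0.167
= -0.9223


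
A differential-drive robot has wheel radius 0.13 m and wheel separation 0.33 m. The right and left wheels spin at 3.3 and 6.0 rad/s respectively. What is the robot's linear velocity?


vR = r*wR = 0.13*3.3 = 0.429 m/s
vL = r*wL = 0.13*6.0 = 0.78 m/s
v = (vR+vL)/2 = 0.6045 m/s
omega = (vR-vL)/L = -1.0636 rad/s
linear velocity = 0.6045 m/s


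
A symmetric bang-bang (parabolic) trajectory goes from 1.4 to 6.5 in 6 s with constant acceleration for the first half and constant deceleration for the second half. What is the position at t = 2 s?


Symmetric rest-to-rest: each phase covers (pf-p0)/2 in time T/2. 0.5*a*(T/2)^2 = (pf-p0)/2 => a = 4*(pf-p0)/T^2
a = 4*(6.5-1.4)/6^2 = 0.5667
t = 2 is in the acceleration phase (t <= T/2).
p = p0 + 0.5*a*t^2 = 1.4 + 0.5*0.5667*2^2
= 2.5333


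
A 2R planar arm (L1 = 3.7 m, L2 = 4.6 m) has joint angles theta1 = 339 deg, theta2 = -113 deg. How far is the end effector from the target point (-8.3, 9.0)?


End effector via forward kinematics:
x = L1*cos(t1) + L2*cos(t1+t2) = 0.2588
y = L1*sin(t1) + L2*sin(t1+t2) = -4.6349
Distance to target:
d = sqrt((-8.3 - 0.2588)^2 + (9.0 - -4.6349)^2)
= sqrt(73.2534 + 185.9112)
= 16.0986 m


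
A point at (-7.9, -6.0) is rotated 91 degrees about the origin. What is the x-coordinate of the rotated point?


x' = x*cos(theta) - y*sin(theta)
cos(91 deg) = -0.0175, sin(91 deg) = 0.9998
x' = -7.9 * -0.0175 - -6.0 * 0.9998
= 0.1379 - -5.9991
= 6.137


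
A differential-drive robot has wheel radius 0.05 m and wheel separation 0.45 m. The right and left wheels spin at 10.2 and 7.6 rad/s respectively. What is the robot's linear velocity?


vR = r*wR = 0.05*10.2 = 0.51 m/s
vL = r*wL = 0.05*7.6 = 0.38 m/s
v = (vR+vL)/2 = 0.445 m/s
omega = (vR-vL)/L = 0.2889 rad/s
linear velocity = 0.445 m/s


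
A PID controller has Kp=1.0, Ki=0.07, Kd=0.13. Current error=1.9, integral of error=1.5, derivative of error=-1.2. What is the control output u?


u = Kp*e + Ki*int(e) + Kd*de/dt
= 1.0*1.9 + 0.07*1.5 + 0.13*(-1.2)
= 1.9 + 0.105 + -0.156
= 1.849


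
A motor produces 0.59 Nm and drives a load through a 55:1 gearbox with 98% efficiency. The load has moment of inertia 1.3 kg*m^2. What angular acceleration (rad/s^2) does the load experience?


tau_out = tau_motor * N * eta
= 0.59 * 55 * 0.98 = 31.801 Nm
alpha = tau_out / I = 31.801 / 1.3
= 24.4623 rad/s^2


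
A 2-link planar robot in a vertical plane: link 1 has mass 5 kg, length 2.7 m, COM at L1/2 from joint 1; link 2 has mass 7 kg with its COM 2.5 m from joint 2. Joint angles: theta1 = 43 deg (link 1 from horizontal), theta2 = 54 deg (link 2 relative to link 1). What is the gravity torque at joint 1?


Horizontal distance from joint 1 to link-1 COM:
  x_c1 = (L1/2)*cos(t1) = 1.35 * 0.7314 = 0.9873 m
Horizontal distance from joint 1 to link-2 COM:
  x_c2 = L1*cos(t1) + Lc2*cos(t1+t2)
       = 2.7*0.7314 + 2.5*-0.1219 = 1.67 m
tau1 = m1*g*x_c1 + m2*g*x_c2
     = 5*9.81*0.9873 + 7*9.81*1.67
     = 48.4284 + 114.6776
     = 163.1061 Nm


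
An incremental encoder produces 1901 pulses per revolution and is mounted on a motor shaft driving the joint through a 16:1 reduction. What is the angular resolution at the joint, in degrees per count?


counts per rev = 1901
effective counts at joint = 1901 * 16 = 30416
resolution = 360 / 30416
= 0.0118 deg/count


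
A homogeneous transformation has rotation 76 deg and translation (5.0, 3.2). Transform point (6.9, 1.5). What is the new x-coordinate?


x' = cos(theta)*px - sin(theta)*py + tx
= 0.2419*6.9 - 0.9703*1.5 + 5.0
= 5.2138


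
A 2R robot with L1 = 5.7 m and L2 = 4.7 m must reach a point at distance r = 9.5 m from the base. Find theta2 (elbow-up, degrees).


cos(theta2) = (r^2 - L1^2 - L2^2) / (2*L1*L2)
cos(theta2) = (90.25 - 32.49 - 22.09) / 53.58
cos(theta2) = 0.665733
theta2 = 48.2614 degrees


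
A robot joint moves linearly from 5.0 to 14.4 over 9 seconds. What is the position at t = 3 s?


s = t/T = 3/9 = 0.3333
p(t) = p0 + (pf-p0)*s
= 5.0 + (14.4 - 5.0) * 0.3333
= 8.1333


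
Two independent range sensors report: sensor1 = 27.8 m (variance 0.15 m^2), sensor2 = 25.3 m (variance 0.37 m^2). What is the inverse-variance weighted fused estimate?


w1 = (1/var1) / (1/var1 + 1/var2)
   = 6.6667 / (6.6667 + 2.7027) = 0.7115
w2 = 1 - w1 = 0.2885
fused = w1*s1 + w2*s2 = 19.7808 + 7.2981
= 27.0788 m


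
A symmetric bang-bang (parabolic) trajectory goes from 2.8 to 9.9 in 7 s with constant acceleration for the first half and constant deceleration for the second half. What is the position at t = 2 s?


Symmetric rest-to-rest: each phase covers (pf-p0)/2 in time T/2. 0.5*a*(T/2)^2 = (pf-p0)/2 => a = 4*(pf-p0)/T^2
a = 4*(9.9-2.8)/7^2 = 0.5796
t = 2 is in the acceleration phase (t <= T/2).
p = p0 + 0.5*a*t^2 = 2.8 + 0.5*0.5796*2^2
= 3.9592


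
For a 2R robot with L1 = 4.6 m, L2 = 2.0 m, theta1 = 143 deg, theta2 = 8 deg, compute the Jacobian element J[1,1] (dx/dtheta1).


J[1,1] = -L1*sin(t1) - L2*sin(t1+t2)
= -4.6*sin(143) - 2.0*sin(151)
= -3.738


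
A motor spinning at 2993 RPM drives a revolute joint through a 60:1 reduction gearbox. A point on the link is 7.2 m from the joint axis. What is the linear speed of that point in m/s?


omega_motor = 2993 * 2*pi/60 = 313.4262 rad/s
omega_joint = omega_motor / 60 = 5.2238 rad/s
v = omega_joint * r = 5.2238 * 7.2
= 37.6111 m/s


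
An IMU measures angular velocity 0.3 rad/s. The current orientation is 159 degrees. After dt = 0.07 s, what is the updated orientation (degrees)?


delta_theta = w * dt = 0.3 * 0.07 = 0.021 rad
= 1.2032 deg
theta_new = 159 + 1.2032 = 160.2032 deg


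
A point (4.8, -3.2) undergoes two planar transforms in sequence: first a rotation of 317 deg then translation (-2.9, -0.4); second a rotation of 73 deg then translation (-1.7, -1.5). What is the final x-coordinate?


After transform 1:
x1 = cos(317)*4.8 - sin(317)*-3.2 + -2.9 = -1.5719
y1 = sin(317)*4.8 + cos(317)*-3.2 + -0.4 = -6.0139
After transform 2:
x2 = cos(73)*-1.5719 - sin(73)*-6.0139 + -1.7
= 3.5916


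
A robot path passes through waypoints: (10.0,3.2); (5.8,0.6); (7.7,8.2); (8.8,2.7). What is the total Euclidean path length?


Segment lengths:
  seg1 = sqrt((-4.2)^2 + (-2.6)^2) = 4.9396
  seg2 = sqrt((1.9)^2 + (7.6)^2) = 7.8339
  seg3 = sqrt((1.1)^2 + (-5.5)^2) = 5.6089
Total = 18.3825


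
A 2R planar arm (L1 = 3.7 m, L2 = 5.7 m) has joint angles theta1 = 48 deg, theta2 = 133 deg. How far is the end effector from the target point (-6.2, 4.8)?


End effector via forward kinematics:
x = L1*cos(t1) + L2*cos(t1+t2) = -3.2233
y = L1*sin(t1) + L2*sin(t1+t2) = 2.6502
Distance to target:
d = sqrt((-6.2 - -3.2233)^2 + (4.8 - 2.6502)^2)
= sqrt(8.8605 + 4.6218)
= 3.6718 m


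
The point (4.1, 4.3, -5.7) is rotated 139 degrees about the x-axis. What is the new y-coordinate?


Rotation about x-axis: y' = y*cos(theta) - z*sin(theta)
= 4.3 * -0.7547 - -5.7 * 0.6561
= 0.4943


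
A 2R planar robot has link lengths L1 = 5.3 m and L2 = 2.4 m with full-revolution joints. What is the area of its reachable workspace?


r_max = L1 + L2 = 7.7 m
r_min = |L1 - L2| = 2.9 m
Area = pi*(r_max^2 - r_min^2)
= pi*(59.29 - 8.41)
= pi * 50.88
= 159.8442 m^2


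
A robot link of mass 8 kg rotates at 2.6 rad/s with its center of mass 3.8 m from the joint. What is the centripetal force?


F = m * omega^2 * r
= 8 * 2.6^2 * 3.8
= 8 * 6.76 * 3.8
= 205.504 N


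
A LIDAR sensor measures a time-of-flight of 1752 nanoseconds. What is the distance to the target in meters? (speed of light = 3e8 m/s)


tof = 1752 ns = 1.752e-06 s
dist = c * tof / 2
= 3e8 * 1.752e-06 / 2
= 262.8 m


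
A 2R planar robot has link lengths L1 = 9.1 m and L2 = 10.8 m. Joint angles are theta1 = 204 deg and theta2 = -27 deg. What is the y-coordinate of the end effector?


Convert angles to radians: theta1 = 3.5605, theta2 = -0.4712
y = L1*sin(theta1) + L2*sin(theta1+theta2)
y = -3.7013 + 0.5652
y = -3.1361


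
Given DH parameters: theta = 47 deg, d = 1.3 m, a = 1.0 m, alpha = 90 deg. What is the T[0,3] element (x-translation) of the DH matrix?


T[0,3] = a * cos(theta)
= 1.0 * cos(47 deg)
= 1.0 * 0.682
= 0.682


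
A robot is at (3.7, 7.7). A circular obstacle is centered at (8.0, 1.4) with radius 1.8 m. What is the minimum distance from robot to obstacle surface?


center_dist = sqrt((3.7-8.0)^2 + (7.7-1.4)^2)
= sqrt(18.49 + 39.69)
= 7.6276
min_dist = center_dist - radius = 7.6276 - 1.8 = 5.8276 m


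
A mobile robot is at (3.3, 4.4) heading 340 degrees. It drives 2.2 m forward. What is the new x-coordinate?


x_new = x0 + d*cos(theta)
= 3.3 + 2.2*cos(340)
= 3.3 + 2.0673
= 5.3673


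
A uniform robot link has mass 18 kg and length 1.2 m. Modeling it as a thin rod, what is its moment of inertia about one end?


I = (1/3) * m * L^2
= (1/3) * 18 * 1.2^2
= 0.333333 * 18 * 1.44
= 8.64 kg*m^2


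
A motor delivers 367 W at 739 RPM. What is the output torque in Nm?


omega = 739 * 2*pi/60 = 77.3879 rad/s
tau = P / omega = 367 / 77.3879
= 4.7423 Nm


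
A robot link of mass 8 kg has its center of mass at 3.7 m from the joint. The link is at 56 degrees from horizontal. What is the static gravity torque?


tau = m*g*L*cos(angle)
= 8 * 9.81 * 3.7 * cos(56 deg)
= 8 * 9.81 * 3.7 * 0.5592
= 162.3762 Nm


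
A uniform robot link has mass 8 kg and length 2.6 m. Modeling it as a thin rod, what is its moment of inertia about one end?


I = (1/3) * m * L^2
= (1/3) * 8 * 2.6^2
= 0.333333 * 8 * 6.76
= 18.0267 kg*m^2


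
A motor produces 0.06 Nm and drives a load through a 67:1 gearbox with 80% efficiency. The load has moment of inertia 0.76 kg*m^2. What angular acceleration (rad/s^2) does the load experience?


tau_out = tau_motor * N * eta
= 0.06 * 67 * 0.8 = 3.216 Nm
alpha = tau_out / I = 3.216 / 0.76
= 4.2316 rad/s^2


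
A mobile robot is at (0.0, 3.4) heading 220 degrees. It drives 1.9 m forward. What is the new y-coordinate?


y_new = y0 + d*sin(theta)
= 3.4 + 1.9*sin(220)
= 3.4 + -1.2213
= 2.1787


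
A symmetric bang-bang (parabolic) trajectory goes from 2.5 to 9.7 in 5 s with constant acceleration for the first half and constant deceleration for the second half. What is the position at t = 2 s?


Symmetric rest-to-rest: each phase covers (pf-p0)/2 in time T/2. 0.5*a*(T/2)^2 = (pf-p0)/2 => a = 4*(pf-p0)/T^2
a = 4*(9.7-2.5)/5^2 = 1.152
t = 2 is in the acceleration phase (t <= T/2).
p = p0 + 0.5*a*t^2 = 2.5 + 0.5*1.152*2^2
= 4.804


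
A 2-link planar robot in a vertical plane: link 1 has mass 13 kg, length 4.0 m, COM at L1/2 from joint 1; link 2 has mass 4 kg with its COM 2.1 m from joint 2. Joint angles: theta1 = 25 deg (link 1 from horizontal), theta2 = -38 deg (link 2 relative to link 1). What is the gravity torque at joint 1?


Horizontal distance from joint 1 to link-1 COM:
  x_c1 = (L1/2)*cos(t1) = 2.0 * 0.9063 = 1.8126 m
Horizontal distance from joint 1 to link-2 COM:
  x_c2 = L1*cos(t1) + Lc2*cos(t1+t2)
       = 4.0*0.9063 + 2.1*0.9744 = 5.6714 m
tau1 = m1*g*x_c1 + m2*g*x_c2
     = 13*9.81*1.8126 + 4*9.81*5.6714
     = 231.1629 + 222.5461
     = 453.7089 Nm


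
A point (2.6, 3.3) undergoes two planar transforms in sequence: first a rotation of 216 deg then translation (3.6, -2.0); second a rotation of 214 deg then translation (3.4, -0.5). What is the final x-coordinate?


After transform 1:
x1 = cos(216)*2.6 - sin(216)*3.3 + 3.6 = 3.4362
y1 = sin(216)*2.6 + cos(216)*3.3 + -2.0 = -6.198
After transform 2:
x2 = cos(214)*3.4362 - sin(214)*-6.198 + 3.4
= -2.9147


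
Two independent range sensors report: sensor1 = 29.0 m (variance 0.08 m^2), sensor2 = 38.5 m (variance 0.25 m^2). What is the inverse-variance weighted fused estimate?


w1 = (1/var1) / (1/var1 + 1/var2)
   = 12.5 / (12.5 + 4.0) = 0.7576
w2 = 1 - w1 = 0.2424
fused = w1*s1 + w2*s2 = 21.9697 + 9.3333
= 31.303 m


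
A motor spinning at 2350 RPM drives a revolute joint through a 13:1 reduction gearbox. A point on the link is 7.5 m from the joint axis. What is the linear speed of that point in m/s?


omega_motor = 2350 * 2*pi/60 = 246.0914 rad/s
omega_joint = omega_motor / 13 = 18.9301 rad/s
v = omega_joint * r = 18.9301 * 7.5
= 141.9758 m/s


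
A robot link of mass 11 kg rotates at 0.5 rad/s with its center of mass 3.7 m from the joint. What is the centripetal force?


F = m * omega^2 * r
= 11 * 0.5^2 * 3.7
= 11 * 0.25 * 3.7
= 10.175 N


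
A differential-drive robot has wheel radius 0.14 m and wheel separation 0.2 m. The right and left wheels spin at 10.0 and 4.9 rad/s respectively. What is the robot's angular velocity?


vR = r*wR = 0.14*10.0 = 1.4 m/s
vL = r*wL = 0.14*4.9 = 0.686 m/s
v = (vR+vL)/2 = 1.043 m/s
omega = (vR-vL)/L = 3.57 rad/s
angular velocity = 3.57 rad/s


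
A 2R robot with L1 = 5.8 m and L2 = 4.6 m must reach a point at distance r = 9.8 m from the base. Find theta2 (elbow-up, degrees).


cos(theta2) = (r^2 - L1^2 - L2^2) / (2*L1*L2)
cos(theta2) = (96.04 - 33.64 - 21.16) / 53.36
cos(theta2) = 0.772864
theta2 = 39.3883 degrees


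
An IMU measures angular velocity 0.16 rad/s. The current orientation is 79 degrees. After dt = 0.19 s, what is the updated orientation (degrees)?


delta_theta = w * dt = 0.16 * 0.19 = 0.0304 rad
= 1.7418 deg
theta_new = 79 + 1.7418 = 80.7418 deg


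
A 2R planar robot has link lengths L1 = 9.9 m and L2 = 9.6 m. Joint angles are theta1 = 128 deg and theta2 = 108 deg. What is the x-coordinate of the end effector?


Convert angles to radians: theta1 = 2.234, theta2 = 1.885
x = L1*cos(theta1) + L2*cos(theta1+theta2)
x = -6.095 + -5.3683
x = -11.4633


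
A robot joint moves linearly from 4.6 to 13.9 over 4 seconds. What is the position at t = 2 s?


s = t/T = 2/4 = 0.5
p(t) = p0 + (pf-p0)*s
= 4.6 + (13.9 - 4.6) * 0.5
= 9.25


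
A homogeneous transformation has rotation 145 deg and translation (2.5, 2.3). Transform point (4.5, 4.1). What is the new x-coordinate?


x' = cos(theta)*px - sin(theta)*py + tx
= -0.8192*4.5 - 0.5736*4.1 + 2.5
= -3.5378


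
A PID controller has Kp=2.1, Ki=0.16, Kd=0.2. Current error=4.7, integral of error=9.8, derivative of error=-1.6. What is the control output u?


u = Kp*e + Ki*int(e) + Kd*de/dt
= 2.1*4.7 + 0.16*9.8 + 0.2*(-1.6)
= 9.87 + 1.568 + -0.32
= 11.118


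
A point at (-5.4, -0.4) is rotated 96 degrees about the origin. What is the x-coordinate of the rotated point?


x' = x*cos(theta) - y*sin(theta)
cos(96 deg) = -0.1045, sin(96 deg) = 0.9945
x' = -5.4 * -0.1045 - -0.4 * 0.9945
= 0.5645 - -0.3978
= 0.9623


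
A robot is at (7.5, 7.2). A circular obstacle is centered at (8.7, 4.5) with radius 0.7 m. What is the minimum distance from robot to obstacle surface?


center_dist = sqrt((7.5-8.7)^2 + (7.2-4.5)^2)
= sqrt(1.44 + 7.29)
= 2.9547
min_dist = center_dist - radius = 2.9547 - 0.7 = 2.2547 m


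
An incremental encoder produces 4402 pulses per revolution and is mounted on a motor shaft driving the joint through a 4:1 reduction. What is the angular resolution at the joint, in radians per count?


counts per rev = 4402
effective counts at joint = 4402 * 4 = 17608
resolution = 2*pi / 17608
= 3.5684e-04 rad/count


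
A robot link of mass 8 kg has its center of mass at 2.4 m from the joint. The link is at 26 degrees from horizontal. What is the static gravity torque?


tau = m*g*L*cos(angle)
= 8 * 9.81 * 2.4 * cos(26 deg)
= 8 * 9.81 * 2.4 * 0.8988
= 169.2897 Nm


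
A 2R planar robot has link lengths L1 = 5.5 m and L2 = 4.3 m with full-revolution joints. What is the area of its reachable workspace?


r_max = L1 + L2 = 9.8 m
r_min = |L1 - L2| = 1.2 m
Area = pi*(r_max^2 - r_min^2)
= pi*(96.04 - 1.44)
= pi * 94.6
= 297.1947 m^2


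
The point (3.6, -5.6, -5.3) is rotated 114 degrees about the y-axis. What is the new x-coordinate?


Rotation about y-axis: x' = x*cos(theta) + z*sin(theta)
= 3.6 * -0.4067 + -5.3 * 0.9135
= -6.306


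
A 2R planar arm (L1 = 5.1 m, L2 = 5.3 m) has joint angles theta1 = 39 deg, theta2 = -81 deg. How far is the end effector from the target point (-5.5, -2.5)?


End effector via forward kinematics:
x = L1*cos(t1) + L2*cos(t1+t2) = 7.9021
y = L1*sin(t1) + L2*sin(t1+t2) = -0.3369
Distance to target:
d = sqrt((-5.5 - 7.9021)^2 + (-2.5 - -0.3369)^2)
= sqrt(179.6166 + 4.6792)
= 13.5756 m


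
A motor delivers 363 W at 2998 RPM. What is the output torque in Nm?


omega = 2998 * 2*pi/60 = 313.9498 rad/s
tau = P / omega = 363 / 313.9498
= 1.1562 Nm


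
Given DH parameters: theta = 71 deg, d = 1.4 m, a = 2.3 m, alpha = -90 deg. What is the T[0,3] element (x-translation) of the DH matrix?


T[0,3] = a * cos(theta)
= 2.3 * cos(71 deg)
= 2.3 * 0.3256
= 0.7488


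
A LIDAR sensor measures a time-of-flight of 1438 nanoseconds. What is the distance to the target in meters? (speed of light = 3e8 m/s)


tof = 1438 ns = 1.438e-06 s
dist = c * tof / 2
= 3e8 * 1.438e-06 / 2
= 215.7 m


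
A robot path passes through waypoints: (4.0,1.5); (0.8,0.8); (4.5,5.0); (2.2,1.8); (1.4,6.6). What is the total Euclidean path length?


Segment lengths:
  seg1 = sqrt((-3.2)^2 + (-0.7)^2) = 3.2757
  seg2 = sqrt((3.7)^2 + (4.2)^2) = 5.5973
  seg3 = sqrt((-2.3)^2 + (-3.2)^2) = 3.9408
  seg4 = sqrt((-0.8)^2 + (4.8)^2) = 4.8662
Total = 17.68


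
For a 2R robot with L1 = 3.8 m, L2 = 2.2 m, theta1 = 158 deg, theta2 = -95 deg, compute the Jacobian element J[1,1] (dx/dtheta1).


J[1,1] = -L1*sin(t1) - L2*sin(t1+t2)
= -3.8*sin(158) - 2.2*sin(63)
= -3.3837


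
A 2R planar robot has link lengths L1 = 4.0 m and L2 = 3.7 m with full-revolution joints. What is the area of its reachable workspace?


r_max = L1 + L2 = 7.7 m
r_min = |L1 - L2| = 0.3 m
Area = pi*(r_max^2 - r_min^2)
= pi*(59.29 - 0.09)
= pi * 59.2
= 185.9823 m^2


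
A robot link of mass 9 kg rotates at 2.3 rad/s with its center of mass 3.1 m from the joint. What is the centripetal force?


F = m * omega^2 * r
= 9 * 2.3^2 * 3.1
= 9 * 5.29 * 3.1
= 147.591 N


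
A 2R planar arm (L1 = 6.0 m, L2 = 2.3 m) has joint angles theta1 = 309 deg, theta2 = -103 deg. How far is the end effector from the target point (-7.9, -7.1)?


End effector via forward kinematics:
x = L1*cos(t1) + L2*cos(t1+t2) = 1.7087
y = L1*sin(t1) + L2*sin(t1+t2) = -5.6711
Distance to target:
d = sqrt((-7.9 - 1.7087)^2 + (-7.1 - -5.6711)^2)
= sqrt(92.327 + 2.0417)
= 9.7144 m


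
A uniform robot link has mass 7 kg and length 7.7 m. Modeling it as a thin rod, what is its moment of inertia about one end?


I = (1/3) * m * L^2
= (1/3) * 7 * 7.7^2
= 0.333333 * 7 * 59.29
= 138.3433 kg*m^2


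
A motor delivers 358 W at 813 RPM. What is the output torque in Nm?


omega = 813 * 2*pi/60 = 85.1372 rad/s
tau = P / omega = 358 / 85.1372
= 4.205 Nm


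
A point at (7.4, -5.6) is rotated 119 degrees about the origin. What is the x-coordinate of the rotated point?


x' = x*cos(theta) - y*sin(theta)
cos(119 deg) = -0.4848, sin(119 deg) = 0.8746
x' = 7.4 * -0.4848 - -5.6 * 0.8746
= -3.5876 - -4.8979
= 1.3103


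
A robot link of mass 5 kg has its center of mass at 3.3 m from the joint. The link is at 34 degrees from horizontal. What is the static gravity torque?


tau = m*g*L*cos(angle)
= 5 * 9.81 * 3.3 * cos(34 deg)
= 5 * 9.81 * 3.3 * 0.829
= 134.1922 Nm


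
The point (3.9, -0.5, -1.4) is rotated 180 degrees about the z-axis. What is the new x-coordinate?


Rotation about z-axis: x' = x*cos(theta) - y*sin(theta)
= 3.9 * -1.0 - -0.5 * 0.0
= -3.9


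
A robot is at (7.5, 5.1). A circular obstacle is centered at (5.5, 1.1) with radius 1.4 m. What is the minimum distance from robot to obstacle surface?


center_dist = sqrt((7.5-5.5)^2 + (5.1-1.1)^2)
= sqrt(4.0 + 16.0)
= 4.4721
min_dist = center_dist - radius = 4.4721 - 1.4 = 3.0721 m


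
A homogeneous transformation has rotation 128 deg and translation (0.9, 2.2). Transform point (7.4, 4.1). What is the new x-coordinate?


x' = cos(theta)*px - sin(theta)*py + tx
= -0.6157*7.4 - 0.788*4.1 + 0.9
= -6.8867


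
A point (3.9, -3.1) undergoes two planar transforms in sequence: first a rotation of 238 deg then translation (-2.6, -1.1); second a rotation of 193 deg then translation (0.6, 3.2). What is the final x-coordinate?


After transform 1:
x1 = cos(238)*3.9 - sin(238)*-3.1 + -2.6 = -7.2956
y1 = sin(238)*3.9 + cos(238)*-3.1 + -1.1 = -2.7646
After transform 2:
x2 = cos(193)*-7.2956 - sin(193)*-2.7646 + 0.6
= 7.0867


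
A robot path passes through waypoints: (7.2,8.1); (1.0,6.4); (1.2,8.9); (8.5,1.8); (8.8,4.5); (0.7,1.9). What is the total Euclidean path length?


Segment lengths:
  seg1 = sqrt((-6.2)^2 + (-1.7)^2) = 6.4288
  seg2 = sqrt((0.2)^2 + (2.5)^2) = 2.508
  seg3 = sqrt((7.3)^2 + (-7.1)^2) = 10.1833
  seg4 = sqrt((0.3)^2 + (2.7)^2) = 2.7166
  seg5 = sqrt((-8.1)^2 + (-2.6)^2) = 8.5071
Total = 30.3438
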